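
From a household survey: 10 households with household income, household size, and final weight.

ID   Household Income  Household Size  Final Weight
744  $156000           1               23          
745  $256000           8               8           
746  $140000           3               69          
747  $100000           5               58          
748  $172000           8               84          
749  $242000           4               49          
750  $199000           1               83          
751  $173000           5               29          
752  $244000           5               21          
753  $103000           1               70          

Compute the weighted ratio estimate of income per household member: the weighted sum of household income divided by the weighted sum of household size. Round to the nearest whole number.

Σ wᵢ·y = 81270000
Σ wᵢ·x = 1×23 + 8×8 + 3×69 + 5×58 + 8×84 + 4×49 + 1×83 + 5×29 + 5×21 + 1×70
  = 23 + 64 + 207 + 290 + 672 + 196 + 83 + 145 + 105 + 70 = 1855
Ratio = 81270000 / 1855 = 43811.321

43811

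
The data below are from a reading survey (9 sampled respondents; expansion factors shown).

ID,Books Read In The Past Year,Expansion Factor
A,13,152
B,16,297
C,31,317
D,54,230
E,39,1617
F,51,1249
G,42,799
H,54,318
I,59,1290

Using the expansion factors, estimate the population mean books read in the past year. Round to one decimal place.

45.1

Weighted sum = 13×152 + 16×297 + 31×317 + 54×230 + 39×1617 + 51×1249 + 42×799 + 54×318 + 59×1290
  = 1976 + 4752 + 9827 + 12420 + 63063 + 63699 + 33558 + 17172 + 76110 = 282577
Sum of weights = 152 + 297 + 317 + 230 + 1617 + 1249 + 799 + 318 + 1290 = 6269
Weighted mean = 282577 / 6269 = 45.075291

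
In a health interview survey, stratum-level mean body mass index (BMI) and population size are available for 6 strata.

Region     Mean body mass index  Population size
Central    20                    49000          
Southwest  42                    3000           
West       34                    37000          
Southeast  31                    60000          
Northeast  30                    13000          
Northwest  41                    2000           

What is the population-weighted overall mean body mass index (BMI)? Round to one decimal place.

Σ Nₕ·x̄ₕ = 20×49000 + 42×3000 + 34×37000 + 31×60000 + 30×13000 + 41×2000
  = 980000 + 126000 + 1258000 + 1860000 + 390000 + 82000 = 4696000
Σ Nₕ = 49000 + 3000 + 37000 + 60000 + 13000 + 2000 = 164000
Overall mean = 4696000 / 164000 = 28.634146

28.6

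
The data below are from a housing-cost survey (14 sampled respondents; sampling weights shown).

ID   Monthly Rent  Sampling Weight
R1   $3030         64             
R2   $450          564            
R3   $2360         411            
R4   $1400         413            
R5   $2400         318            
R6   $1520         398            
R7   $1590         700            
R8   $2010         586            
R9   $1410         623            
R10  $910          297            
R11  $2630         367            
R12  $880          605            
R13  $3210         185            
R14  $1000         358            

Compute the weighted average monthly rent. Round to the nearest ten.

1570

Weighted sum = 9253060
Sum of weights = 5889
Weighted mean = 9253060 / 5889 = 1571.2447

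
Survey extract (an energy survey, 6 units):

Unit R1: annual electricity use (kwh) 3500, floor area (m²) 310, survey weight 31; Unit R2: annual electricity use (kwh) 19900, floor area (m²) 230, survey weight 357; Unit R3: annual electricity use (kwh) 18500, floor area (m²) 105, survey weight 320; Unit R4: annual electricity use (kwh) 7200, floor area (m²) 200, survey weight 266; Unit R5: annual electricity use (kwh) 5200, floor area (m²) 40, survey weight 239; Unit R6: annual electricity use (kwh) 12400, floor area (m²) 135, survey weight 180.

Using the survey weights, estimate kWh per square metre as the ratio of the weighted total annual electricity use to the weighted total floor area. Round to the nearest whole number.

87

Σ wᵢ·y = 18522800
Σ wᵢ·x = 212380
Ratio = 18522800 / 212380 = 87.215369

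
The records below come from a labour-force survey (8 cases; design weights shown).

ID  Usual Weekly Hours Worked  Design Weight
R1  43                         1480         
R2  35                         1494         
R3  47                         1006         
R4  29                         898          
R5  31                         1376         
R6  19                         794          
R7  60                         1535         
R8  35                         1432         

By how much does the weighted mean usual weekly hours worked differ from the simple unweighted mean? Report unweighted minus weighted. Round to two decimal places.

Unweighted sum = 43 + 35 + 47 + 29 + 31 + 19 + 60 + 35 = 299
Unweighted mean = 299 / 8 = 37.375
Weighted sum = 43×1480 + 35×1494 + 47×1006 + 29×898 + 31×1376 + 19×794 + 60×1535 + 35×1432
  = 63640 + 52290 + 47282 + 26042 + 42656 + 15086 + 92100 + 50120 = 389216
Sum of weights = 1480 + 1494 + 1006 + 898 + 1376 + 794 + 1535 + 1432 = 10015
Weighted mean = 389216 / 10015 = 38.863305
Difference (unweighted minus weighted) = -1.488305

-1.49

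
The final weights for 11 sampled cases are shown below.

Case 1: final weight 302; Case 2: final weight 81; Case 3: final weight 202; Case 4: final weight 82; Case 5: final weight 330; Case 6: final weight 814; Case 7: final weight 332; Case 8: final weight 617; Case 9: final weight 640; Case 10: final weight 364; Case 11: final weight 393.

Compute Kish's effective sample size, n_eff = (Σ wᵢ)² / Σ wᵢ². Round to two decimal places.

8.21

Σ wᵢ = 302 + 81 + 202 + 82 + 330 + 814 + 332 + 617 + 640 + 364 + 393 = 4157
Σ wᵢ² = 2104247
n_eff = 4157² / 2104247 = 17280649 / 2104247 = 8.2122721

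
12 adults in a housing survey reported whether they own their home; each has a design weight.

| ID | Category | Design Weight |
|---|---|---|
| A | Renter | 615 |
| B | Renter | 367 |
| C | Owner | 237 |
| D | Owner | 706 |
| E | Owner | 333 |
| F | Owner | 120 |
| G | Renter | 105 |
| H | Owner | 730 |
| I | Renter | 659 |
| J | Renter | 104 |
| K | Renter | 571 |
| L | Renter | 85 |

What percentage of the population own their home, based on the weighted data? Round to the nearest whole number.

46

Sum of weights for 'Owner' = 237 + 706 + 333 + 120 + 730 = 2126
Total weight = 615 + 367 + 237 + 706 + 333 + 120 + 105 + 730 + 659 + 104 + 571 + 85 = 4632
Weighted proportion = 2126 / 4632 = 0.458981 → 45.8981%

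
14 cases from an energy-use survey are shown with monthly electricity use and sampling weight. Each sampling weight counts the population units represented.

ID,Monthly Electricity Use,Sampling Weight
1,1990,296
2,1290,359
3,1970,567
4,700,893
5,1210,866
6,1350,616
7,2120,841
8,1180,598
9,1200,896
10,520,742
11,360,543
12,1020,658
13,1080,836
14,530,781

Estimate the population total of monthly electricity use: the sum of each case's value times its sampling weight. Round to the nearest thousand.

Weighted total = 10806750

10807000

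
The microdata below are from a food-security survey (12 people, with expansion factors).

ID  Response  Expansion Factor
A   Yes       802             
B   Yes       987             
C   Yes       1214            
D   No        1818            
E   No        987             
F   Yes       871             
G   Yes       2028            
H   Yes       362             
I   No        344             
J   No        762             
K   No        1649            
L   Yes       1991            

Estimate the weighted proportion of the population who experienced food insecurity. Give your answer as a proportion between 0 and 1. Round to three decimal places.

Sum of weights for 'Yes' = 802 + 987 + 1214 + 871 + 2028 + 362 + 1991 = 8255
Total weight = 802 + 987 + 1214 + 1818 + 987 + 871 + 2028 + 362 + 344 + 762 + 1649 + 1991 = 13815
Weighted proportion = 8255 / 13815 = 0.59753891

0.598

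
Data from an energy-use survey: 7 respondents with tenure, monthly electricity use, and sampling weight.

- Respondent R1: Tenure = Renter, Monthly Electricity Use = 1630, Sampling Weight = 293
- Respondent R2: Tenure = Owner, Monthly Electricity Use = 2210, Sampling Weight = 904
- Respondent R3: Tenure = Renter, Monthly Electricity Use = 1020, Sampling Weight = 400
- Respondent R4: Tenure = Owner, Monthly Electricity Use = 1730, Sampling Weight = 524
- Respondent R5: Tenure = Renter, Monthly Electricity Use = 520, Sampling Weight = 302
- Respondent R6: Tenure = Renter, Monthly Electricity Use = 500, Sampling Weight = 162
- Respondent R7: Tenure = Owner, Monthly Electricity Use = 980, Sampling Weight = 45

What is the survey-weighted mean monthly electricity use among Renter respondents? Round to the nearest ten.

970

Renter rows: R1, R3, R5, R6
Weighted sum = 1630×293 + 1020×400 + 520×302 + 500×162
  = 477590 + 408000 + 157040 + 81000 = 1123630
Sum of weights = 293 + 400 + 302 + 162 = 1157
Weighted mean = 1123630 / 1157 = 971.15817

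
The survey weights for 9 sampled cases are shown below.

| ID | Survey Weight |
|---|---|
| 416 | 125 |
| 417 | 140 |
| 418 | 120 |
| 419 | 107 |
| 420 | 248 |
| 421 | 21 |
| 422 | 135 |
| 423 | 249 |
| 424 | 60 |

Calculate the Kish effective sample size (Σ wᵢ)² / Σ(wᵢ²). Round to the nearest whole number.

7

Σ wᵢ = 125 + 140 + 120 + 107 + 248 + 21 + 135 + 249 + 60 = 1205
Σ wᵢ² = 15625 + 19600 + 14400 + 11449 + 61504 + 441 + 18225 + 62001 + 3600 = 206845
n_eff = 1205² / 206845 = 1452025 / 206845 = 7.01987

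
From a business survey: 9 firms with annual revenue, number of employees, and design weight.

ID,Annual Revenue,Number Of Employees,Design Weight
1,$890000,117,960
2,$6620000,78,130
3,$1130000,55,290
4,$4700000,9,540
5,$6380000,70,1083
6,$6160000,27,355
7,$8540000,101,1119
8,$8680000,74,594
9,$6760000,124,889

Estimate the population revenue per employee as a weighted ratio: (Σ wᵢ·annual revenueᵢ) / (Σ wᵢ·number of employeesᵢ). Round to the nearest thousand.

69000

Σ wᵢ·y = 890000×960 + 6620000×130 + 1130000×290 + 4700000×540 + 6380000×1083 + 6160000×355 + 8540000×1119 + 8680000×594 + 6760000×889
  = 854400000 + 860600000 + 327700000 + 2538000000 + 6909540000 + 2186800000 + 9556260000 + 5155920000 + 6009640000 = 34398860000
Σ wᵢ·x = 117×960 + 78×130 + 55×290 + 9×540 + 70×1083 + 27×355 + 101×1119 + 74×594 + 124×889
  = 112320 + 10140 + 15950 + 4860 + 75810 + 9585 + 113019 + 43956 + 110236 = 495876
Ratio = 34398860000 / 495876 = 69369.883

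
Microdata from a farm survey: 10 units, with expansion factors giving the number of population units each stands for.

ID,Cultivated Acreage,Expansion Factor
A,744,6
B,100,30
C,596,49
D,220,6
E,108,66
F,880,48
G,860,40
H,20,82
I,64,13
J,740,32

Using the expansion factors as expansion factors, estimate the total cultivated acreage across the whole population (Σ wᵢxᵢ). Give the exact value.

Weighted total = 744×6 + 100×30 + 596×49 + 220×6 + 108×66 + 880×48 + 860×40 + 20×82 + 64×13 + 740×32
  = 147908

147908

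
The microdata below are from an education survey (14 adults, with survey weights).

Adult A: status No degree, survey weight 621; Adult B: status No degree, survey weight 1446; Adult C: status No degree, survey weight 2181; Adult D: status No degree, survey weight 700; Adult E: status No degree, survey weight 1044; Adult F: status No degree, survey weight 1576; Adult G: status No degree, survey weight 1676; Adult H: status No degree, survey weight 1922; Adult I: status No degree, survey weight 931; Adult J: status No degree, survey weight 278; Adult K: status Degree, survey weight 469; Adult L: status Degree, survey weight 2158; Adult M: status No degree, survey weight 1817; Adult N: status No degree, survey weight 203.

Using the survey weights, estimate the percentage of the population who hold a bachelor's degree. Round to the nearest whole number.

Sum of weights for 'Degree' = 469 + 2158 = 2627
Total weight = 17022
Weighted proportion = 2627 / 17022 = 0.15432969 → 15.432969%

15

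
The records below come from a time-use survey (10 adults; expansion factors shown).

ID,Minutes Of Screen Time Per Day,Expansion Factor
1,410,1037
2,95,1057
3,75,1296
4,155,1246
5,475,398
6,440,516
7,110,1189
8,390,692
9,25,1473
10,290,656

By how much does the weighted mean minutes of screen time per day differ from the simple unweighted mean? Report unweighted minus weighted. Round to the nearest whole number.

52

Unweighted sum = 2465
Unweighted mean = 2465 / 10 = 246.5
Weighted sum = 1859740
Sum of weights = 1037 + 1057 + 1296 + 1246 + 398 + 516 + 1189 + 692 + 1473 + 656 = 9560
Weighted mean = 1859740 / 9560 = 194.53347
Difference (unweighted minus weighted) = 51.966527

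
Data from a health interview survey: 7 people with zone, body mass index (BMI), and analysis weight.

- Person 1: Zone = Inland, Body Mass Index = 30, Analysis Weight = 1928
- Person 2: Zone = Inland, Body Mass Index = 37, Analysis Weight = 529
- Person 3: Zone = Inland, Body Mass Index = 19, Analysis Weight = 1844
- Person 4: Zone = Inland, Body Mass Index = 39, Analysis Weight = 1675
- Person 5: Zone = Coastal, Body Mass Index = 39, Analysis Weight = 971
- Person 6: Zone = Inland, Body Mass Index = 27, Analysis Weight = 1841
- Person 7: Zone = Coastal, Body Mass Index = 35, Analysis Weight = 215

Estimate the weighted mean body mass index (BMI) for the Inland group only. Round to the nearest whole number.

29

Inland rows: 1, 2, 3, 4, 6
Weighted sum = 30×1928 + 37×529 + 19×1844 + 39×1675 + 27×1841
  = 57840 + 19573 + 35036 + 65325 + 49707 = 227481
Sum of weights = 1928 + 529 + 1844 + 1675 + 1841 = 7817
Weighted mean = 227481 / 7817 = 29.100806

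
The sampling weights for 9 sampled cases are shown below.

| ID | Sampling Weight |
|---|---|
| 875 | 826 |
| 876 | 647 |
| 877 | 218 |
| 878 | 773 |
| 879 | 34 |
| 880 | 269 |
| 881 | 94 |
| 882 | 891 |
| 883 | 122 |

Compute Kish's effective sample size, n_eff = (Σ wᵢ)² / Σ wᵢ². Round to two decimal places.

5.69

Σ wᵢ = 826 + 647 + 218 + 773 + 34 + 269 + 94 + 891 + 122 = 3874
Σ wᵢ² = 682276 + 418609 + 47524 + 597529 + 1156 + 72361 + 8836 + 793881 + 14884 = 2637056
n_eff = 3874² / 2637056 = 15007876 / 2637056 = 5.691148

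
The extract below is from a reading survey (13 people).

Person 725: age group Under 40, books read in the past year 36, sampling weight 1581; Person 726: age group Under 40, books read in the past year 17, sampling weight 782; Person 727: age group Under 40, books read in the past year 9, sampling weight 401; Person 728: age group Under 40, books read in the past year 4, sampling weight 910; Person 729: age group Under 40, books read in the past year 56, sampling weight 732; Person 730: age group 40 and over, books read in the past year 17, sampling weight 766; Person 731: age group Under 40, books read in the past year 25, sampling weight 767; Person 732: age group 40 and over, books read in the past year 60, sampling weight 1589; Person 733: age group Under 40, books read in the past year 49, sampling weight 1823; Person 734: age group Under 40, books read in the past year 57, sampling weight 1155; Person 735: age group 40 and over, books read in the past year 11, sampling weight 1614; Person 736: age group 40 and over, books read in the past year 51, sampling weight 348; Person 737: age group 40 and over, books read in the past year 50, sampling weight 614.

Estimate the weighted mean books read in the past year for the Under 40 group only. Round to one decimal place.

Under 40 rows: 725, 726, 727, 728, 729, 731, 733, 734
Weighted sum = 292788
Sum of weights = 1581 + 782 + 401 + 910 + 732 + 767 + 1823 + 1155 = 8151
Weighted mean = 292788 / 8151 = 35.920501

35.9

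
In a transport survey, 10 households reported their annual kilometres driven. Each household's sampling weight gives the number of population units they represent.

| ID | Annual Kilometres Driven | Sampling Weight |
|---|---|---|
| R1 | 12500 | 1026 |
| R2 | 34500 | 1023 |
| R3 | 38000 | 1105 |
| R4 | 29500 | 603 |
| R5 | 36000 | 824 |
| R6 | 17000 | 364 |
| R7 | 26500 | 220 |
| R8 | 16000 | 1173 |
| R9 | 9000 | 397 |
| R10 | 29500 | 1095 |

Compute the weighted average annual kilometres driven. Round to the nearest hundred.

Weighted sum = 12500×1026 + 34500×1023 + 38000×1105 + 29500×603 + 36000×824 + 17000×364 + 26500×220 + 16000×1173 + 9000×397 + 29500×1095
  = 12825000 + 35293500 + 41990000 + 17788500 + 29664000 + 6188000 + 5830000 + 18768000 + 3573000 + 32302500 = 204222500
Sum of weights = 1026 + 1023 + 1105 + 603 + 824 + 364 + 220 + 1173 + 397 + 1095 = 7830
Weighted mean = 204222500 / 7830 = 26082.056

26100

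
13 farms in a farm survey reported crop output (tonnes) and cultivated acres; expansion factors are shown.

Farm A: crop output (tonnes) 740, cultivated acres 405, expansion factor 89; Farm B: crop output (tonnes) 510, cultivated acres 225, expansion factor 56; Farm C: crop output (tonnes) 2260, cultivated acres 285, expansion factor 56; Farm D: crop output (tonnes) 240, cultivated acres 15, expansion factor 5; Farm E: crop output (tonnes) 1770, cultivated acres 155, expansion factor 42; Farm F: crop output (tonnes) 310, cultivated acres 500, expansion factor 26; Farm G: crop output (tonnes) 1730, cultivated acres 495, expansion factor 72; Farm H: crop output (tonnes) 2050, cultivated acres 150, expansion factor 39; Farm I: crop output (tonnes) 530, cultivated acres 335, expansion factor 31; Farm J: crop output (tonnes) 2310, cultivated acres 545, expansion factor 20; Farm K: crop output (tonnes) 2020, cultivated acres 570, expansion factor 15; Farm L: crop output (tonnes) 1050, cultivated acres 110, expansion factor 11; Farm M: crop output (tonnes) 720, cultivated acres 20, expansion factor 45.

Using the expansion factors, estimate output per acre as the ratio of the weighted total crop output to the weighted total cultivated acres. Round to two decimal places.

4.10

Σ wᵢ·y = 645970
Σ wᵢ·x = 157625
Ratio = 645970 / 157625 = 4.0981443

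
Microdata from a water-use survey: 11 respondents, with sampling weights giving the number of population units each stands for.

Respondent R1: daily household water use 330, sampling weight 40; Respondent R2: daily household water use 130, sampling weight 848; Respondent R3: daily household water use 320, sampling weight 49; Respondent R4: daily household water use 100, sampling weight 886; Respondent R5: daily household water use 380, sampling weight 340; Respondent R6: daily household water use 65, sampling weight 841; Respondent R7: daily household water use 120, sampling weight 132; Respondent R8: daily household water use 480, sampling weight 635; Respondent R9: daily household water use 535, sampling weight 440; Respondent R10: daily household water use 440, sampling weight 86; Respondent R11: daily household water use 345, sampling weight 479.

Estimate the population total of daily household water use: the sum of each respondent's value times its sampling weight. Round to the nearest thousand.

1171000

Weighted total = 330×40 + 130×848 + 320×49 + 100×886 + 380×340 + 65×841 + 120×132 + 480×635 + 535×440 + 440×86 + 345×479
  = 13200 + 110240 + 15680 + 88600 + 129200 + 54665 + 15840 + 304800 + 235400 + 37840 + 165255 = 1170720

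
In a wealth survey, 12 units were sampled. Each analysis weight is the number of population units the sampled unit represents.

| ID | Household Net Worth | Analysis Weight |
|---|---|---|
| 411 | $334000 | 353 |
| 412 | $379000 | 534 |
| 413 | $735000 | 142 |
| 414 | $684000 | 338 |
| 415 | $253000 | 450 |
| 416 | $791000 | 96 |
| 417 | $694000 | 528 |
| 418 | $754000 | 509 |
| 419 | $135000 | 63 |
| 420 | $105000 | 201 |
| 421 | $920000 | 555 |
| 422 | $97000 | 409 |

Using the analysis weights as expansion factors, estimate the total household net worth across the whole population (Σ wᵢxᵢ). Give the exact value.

2175737000

Weighted total = 2175737000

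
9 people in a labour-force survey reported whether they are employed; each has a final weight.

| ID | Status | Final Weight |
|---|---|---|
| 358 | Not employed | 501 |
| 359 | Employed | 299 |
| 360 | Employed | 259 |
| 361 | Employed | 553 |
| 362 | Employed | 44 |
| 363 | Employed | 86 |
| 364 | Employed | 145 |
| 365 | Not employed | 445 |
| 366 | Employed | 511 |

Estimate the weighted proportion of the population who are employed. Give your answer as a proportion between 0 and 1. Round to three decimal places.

Sum of weights for 'Employed' = 299 + 259 + 553 + 44 + 86 + 145 + 511 = 1897
Total weight = 501 + 299 + 259 + 553 + 44 + 86 + 145 + 445 + 511 = 2843
Weighted proportion = 1897 / 2843 = 0.6672529

0.667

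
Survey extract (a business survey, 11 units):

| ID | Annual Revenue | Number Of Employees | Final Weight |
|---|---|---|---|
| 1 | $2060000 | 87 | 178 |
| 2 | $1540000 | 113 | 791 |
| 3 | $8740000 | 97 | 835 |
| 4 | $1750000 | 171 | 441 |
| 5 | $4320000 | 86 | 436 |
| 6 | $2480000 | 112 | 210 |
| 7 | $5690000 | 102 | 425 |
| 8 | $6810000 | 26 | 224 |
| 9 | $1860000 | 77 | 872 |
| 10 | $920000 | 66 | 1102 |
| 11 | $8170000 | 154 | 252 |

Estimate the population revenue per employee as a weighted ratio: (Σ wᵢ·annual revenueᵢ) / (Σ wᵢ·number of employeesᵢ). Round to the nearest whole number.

37621

Σ wᵢ·y = 2060000×178 + 1540000×791 + 8740000×835 + 1750000×441 + 4320000×436 + 2480000×210 + 5690000×425 + 6810000×224 + 1860000×872 + 920000×1102 + 8170000×252
  = 366680000 + 1218140000 + 7297900000 + 771750000 + 1883520000 + 520800000 + 2418250000 + 1525440000 + 1621920000 + 1013840000 + 2058840000 = 20697080000
Σ wᵢ·x = 87×178 + 113×791 + 97×835 + 171×441 + 86×436 + 112×210 + 102×425 + 26×224 + 77×872 + 66×1102 + 154×252
  = 15486 + 89383 + 80995 + 75411 + 37496 + 23520 + 43350 + 5824 + 67144 + 72732 + 38808 = 550149
Ratio = 20697080000 / 550149 = 37620.863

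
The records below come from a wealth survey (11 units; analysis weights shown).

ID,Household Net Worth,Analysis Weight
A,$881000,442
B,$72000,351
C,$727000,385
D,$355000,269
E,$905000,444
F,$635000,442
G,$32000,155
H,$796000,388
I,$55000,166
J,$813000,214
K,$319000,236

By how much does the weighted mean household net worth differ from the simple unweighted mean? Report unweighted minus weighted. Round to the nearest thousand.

Unweighted sum = 881000 + 72000 + 727000 + 355000 + 905000 + 635000 + 32000 + 796000 + 55000 + 813000 + 319000 = 5590000
Unweighted mean = 5590000 / 11 = 508181.82
Weighted sum = 881000×442 + 72000×351 + 727000×385 + 355000×269 + 905000×444 + 635000×442 + 32000×155 + 796000×388 + 55000×166 + 813000×214 + 319000×236
  = 389402000 + 25272000 + 279895000 + 95495000 + 401820000 + 280670000 + 4960000 + 308848000 + 9130000 + 173982000 + 75284000 = 2044758000
Sum of weights = 3492
Weighted mean = 2044758000 / 3492 = 585554.98
Difference (unweighted minus weighted) = -77373.165

-77000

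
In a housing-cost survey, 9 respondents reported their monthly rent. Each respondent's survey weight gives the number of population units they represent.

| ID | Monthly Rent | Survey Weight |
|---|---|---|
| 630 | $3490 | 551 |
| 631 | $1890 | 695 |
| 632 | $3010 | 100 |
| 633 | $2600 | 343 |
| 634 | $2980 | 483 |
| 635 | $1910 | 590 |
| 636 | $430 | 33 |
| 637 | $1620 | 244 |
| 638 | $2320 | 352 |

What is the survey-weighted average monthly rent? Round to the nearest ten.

Weighted sum = 3490×551 + 1890×695 + 3010×100 + 2600×343 + 2980×483 + 1910×590 + 430×33 + 1620×244 + 2320×352
  = 1922990 + 1313550 + 301000 + 891800 + 1439340 + 1126900 + 14190 + 395280 + 816640 = 8221690
Sum of weights = 551 + 695 + 100 + 343 + 483 + 590 + 33 + 244 + 352 = 3391
Weighted mean = 8221690 / 3391 = 2424.5621

2420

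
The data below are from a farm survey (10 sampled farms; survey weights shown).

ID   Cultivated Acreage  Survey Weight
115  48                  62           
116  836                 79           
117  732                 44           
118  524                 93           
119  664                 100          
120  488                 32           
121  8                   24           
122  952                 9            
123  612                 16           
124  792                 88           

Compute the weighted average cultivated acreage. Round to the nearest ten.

Weighted sum = 48×62 + 836×79 + 732×44 + 524×93 + 664×100 + 488×32 + 8×24 + 952×9 + 612×16 + 792×88
  = 2976 + 66044 + 32208 + 48732 + 66400 + 15616 + 192 + 8568 + 9792 + 69696 = 320224
Sum of weights = 62 + 79 + 44 + 93 + 100 + 32 + 24 + 9 + 16 + 88 = 547
Weighted mean = 320224 / 547 = 585.41865

590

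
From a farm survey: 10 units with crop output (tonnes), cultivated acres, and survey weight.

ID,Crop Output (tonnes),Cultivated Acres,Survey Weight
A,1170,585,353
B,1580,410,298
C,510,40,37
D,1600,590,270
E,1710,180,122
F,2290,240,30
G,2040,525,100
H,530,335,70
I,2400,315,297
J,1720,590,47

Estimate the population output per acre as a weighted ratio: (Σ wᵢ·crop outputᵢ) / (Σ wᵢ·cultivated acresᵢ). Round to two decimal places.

3.70

Σ wᵢ·y = 1170×353 + 1580×298 + 510×37 + 1600×270 + 1710×122 + 2290×30 + 2040×100 + 530×70 + 2400×297 + 1720×47
  = 413010 + 470840 + 18870 + 432000 + 208620 + 68700 + 204000 + 37100 + 712800 + 80840 = 2646780
Σ wᵢ·x = 585×353 + 410×298 + 40×37 + 590×270 + 180×122 + 240×30 + 525×100 + 335×70 + 315×297 + 590×47
  = 206505 + 122180 + 1480 + 159300 + 21960 + 7200 + 52500 + 23450 + 93555 + 27730 = 715860
Ratio = 2646780 / 715860 = 3.6973431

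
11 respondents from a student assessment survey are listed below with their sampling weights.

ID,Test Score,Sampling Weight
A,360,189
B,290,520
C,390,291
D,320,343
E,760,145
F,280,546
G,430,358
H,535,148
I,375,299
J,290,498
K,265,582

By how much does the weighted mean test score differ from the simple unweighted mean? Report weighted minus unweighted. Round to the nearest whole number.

Unweighted sum = 360 + 290 + 390 + 320 + 760 + 280 + 430 + 535 + 375 + 290 + 265 = 4295
Unweighted mean = 4295 / 11 = 390.45455
Weighted sum = 1349065
Sum of weights = 3919
Weighted mean = 1349065 / 3919 = 344.23705
Difference (weighted minus unweighted) = -46.217495

-46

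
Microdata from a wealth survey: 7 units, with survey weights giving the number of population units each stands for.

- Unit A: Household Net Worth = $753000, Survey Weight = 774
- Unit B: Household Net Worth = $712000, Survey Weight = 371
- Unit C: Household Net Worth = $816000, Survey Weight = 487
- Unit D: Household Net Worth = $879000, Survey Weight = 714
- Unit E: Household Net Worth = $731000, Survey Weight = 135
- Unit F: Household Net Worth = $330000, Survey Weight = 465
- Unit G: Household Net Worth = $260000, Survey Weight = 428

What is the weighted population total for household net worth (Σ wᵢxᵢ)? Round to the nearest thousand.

Weighted total = 753000×774 + 712000×371 + 816000×487 + 879000×714 + 731000×135 + 330000×465 + 260000×428
  = 2235387000

2235387000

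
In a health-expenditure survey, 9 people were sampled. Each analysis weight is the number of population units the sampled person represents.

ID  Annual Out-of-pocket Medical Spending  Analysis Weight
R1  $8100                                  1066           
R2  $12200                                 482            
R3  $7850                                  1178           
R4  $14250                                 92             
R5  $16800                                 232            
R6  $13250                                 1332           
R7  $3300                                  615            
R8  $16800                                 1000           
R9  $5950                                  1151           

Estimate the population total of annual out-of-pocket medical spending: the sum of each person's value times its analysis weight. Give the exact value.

72297850

Weighted total = 8100×1066 + 12200×482 + 7850×1178 + 14250×92 + 16800×232 + 13250×1332 + 3300×615 + 16800×1000 + 5950×1151
  = 8634600 + 5880400 + 9247300 + 1311000 + 3897600 + 17649000 + 2029500 + 16800000 + 6848450 = 72297850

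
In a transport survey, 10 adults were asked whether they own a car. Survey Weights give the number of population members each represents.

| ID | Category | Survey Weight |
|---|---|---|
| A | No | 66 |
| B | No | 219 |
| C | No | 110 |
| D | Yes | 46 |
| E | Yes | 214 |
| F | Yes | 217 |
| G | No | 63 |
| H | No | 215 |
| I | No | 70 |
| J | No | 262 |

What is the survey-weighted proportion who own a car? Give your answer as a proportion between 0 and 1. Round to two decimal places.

Sum of weights for 'Yes' = 46 + 214 + 217 = 477
Total weight = 1482
Weighted proportion = 477 / 1482 = 0.32186235

0.32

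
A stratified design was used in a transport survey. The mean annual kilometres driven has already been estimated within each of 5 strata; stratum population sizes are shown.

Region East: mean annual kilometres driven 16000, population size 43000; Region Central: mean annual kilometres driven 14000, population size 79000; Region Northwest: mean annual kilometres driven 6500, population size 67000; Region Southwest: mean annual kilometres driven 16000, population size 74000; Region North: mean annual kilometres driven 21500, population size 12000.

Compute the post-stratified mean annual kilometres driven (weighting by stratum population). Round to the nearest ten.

13350

Σ Nₕ·x̄ₕ = 16000×43000 + 14000×79000 + 6500×67000 + 16000×74000 + 21500×12000
  = 688000000 + 1106000000 + 435500000 + 1184000000 + 258000000 = 3671500000
Σ Nₕ = 43000 + 79000 + 67000 + 74000 + 12000 = 275000
Overall mean = 3671500000 / 275000 = 13350.909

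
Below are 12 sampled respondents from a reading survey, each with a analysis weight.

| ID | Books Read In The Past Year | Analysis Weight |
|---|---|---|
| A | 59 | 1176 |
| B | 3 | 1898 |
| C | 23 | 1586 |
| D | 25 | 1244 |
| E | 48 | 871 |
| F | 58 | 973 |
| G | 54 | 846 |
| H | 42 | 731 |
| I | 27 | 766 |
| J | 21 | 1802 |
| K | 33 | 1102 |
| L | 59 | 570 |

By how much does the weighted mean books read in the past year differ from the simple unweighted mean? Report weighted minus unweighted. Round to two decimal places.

-4.80

Unweighted sum = 59 + 3 + 23 + 25 + 48 + 58 + 54 + 42 + 27 + 21 + 33 + 59 = 452
Unweighted mean = 452 / 12 = 37.666667
Weighted sum = 59×1176 + 3×1898 + 23×1586 + 25×1244 + 48×871 + 58×973 + 54×846 + 42×731 + 27×766 + 21×1802 + 33×1102 + 59×570
  = 445804
Sum of weights = 1176 + 1898 + 1586 + 1244 + 871 + 973 + 846 + 731 + 766 + 1802 + 1102 + 570 = 13565
Weighted mean = 445804 / 13565 = 32.864283
Difference (weighted minus unweighted) = -4.8023836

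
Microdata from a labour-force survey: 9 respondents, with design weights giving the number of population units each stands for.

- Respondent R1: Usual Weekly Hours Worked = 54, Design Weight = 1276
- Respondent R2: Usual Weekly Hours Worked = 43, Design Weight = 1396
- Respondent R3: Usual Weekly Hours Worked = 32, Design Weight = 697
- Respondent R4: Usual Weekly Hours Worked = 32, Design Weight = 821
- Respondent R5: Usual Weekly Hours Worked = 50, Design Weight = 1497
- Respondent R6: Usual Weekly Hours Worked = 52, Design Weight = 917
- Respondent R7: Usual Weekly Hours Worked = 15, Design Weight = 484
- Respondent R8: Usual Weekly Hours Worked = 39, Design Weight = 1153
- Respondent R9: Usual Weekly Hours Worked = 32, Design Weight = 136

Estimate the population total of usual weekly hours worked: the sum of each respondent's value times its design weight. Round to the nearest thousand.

Weighted total = 54×1276 + 43×1396 + 32×697 + 32×821 + 50×1497 + 52×917 + 15×484 + 39×1153 + 32×136
  = 68904 + 60028 + 22304 + 26272 + 74850 + 47684 + 7260 + 44967 + 4352 = 356621

357000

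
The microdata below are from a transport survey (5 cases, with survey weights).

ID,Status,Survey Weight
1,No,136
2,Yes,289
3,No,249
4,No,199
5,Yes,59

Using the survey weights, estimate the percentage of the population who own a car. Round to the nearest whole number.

37

Sum of weights for 'Yes' = 289 + 59 = 348
Total weight = 136 + 289 + 249 + 199 + 59 = 932
Weighted proportion = 348 / 932 = 0.37339056 → 37.339056%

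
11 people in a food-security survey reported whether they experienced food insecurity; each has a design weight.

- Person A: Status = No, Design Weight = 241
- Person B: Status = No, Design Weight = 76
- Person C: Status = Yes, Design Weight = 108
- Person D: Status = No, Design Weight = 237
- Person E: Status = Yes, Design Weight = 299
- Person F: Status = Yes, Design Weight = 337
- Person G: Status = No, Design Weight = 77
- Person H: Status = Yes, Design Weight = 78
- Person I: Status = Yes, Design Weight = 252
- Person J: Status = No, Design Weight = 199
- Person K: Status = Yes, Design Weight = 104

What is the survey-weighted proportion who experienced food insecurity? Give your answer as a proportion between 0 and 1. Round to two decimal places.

Sum of weights for 'Yes' = 108 + 299 + 337 + 78 + 252 + 104 = 1178
Total weight = 241 + 76 + 108 + 237 + 299 + 337 + 77 + 78 + 252 + 199 + 104 = 2008
Weighted proportion = 1178 / 2008 = 0.58665339

0.59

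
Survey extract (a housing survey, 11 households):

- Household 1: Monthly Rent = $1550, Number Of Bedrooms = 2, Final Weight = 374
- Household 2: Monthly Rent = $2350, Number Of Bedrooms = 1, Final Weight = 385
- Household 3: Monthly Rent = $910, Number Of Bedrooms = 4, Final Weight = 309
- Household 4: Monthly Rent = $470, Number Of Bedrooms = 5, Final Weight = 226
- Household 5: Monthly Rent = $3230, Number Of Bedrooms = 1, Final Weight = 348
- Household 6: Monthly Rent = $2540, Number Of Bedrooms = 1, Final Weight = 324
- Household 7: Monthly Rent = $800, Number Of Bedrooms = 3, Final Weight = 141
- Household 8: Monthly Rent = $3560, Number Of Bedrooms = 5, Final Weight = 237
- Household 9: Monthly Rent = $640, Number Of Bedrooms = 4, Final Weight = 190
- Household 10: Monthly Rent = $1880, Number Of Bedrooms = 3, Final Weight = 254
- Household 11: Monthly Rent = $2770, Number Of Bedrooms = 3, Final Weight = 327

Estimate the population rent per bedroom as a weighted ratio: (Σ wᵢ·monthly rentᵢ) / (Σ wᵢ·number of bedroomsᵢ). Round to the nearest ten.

Σ wᵢ·y = 1550×374 + 2350×385 + 910×309 + 470×226 + 3230×348 + 2540×324 + 800×141 + 3560×237 + 640×190 + 1880×254 + 2770×327
  = 6280290
Σ wᵢ·x = 2×374 + 1×385 + 4×309 + 5×226 + 1×348 + 1×324 + 3×141 + 5×237 + 4×190 + 3×254 + 3×327
  = 8282
Ratio = 6280290 / 8282 = 758.30596

760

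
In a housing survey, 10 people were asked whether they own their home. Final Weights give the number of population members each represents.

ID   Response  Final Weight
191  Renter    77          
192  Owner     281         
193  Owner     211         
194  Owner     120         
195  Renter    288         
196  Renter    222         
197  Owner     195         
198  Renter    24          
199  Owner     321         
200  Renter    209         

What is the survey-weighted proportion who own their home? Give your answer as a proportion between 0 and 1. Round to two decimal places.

0.58

Sum of weights for 'Owner' = 281 + 211 + 120 + 195 + 321 = 1128
Total weight = 77 + 281 + 211 + 120 + 288 + 222 + 195 + 24 + 321 + 209 = 1948
Weighted proportion = 1128 / 1948 = 0.57905544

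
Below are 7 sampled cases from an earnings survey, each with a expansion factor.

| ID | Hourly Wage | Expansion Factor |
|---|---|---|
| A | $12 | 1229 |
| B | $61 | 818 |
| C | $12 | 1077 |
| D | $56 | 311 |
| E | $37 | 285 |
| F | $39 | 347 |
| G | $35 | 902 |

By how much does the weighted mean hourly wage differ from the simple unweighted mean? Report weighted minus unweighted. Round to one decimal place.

Unweighted sum = 12 + 61 + 12 + 56 + 37 + 39 + 35 = 252
Unweighted mean = 252 / 7 = 36
Weighted sum = 150634
Sum of weights = 1229 + 818 + 1077 + 311 + 285 + 347 + 902 = 4969
Weighted mean = 150634 / 4969 = 30.314751
Difference (weighted minus unweighted) = -5.6852485

-5.7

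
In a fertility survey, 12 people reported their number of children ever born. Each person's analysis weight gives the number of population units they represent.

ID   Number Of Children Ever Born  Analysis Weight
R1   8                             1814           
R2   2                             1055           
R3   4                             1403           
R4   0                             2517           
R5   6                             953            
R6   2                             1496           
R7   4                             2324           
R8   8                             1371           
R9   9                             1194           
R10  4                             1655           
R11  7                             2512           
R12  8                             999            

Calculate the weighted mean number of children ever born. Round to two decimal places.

4.88

Weighted sum = 8×1814 + 2×1055 + 4×1403 + 0×2517 + 6×953 + 2×1496 + 4×2324 + 8×1371 + 9×1194 + 4×1655 + 7×2512 + 8×999
  = 14512 + 2110 + 5612 + 0 + 5718 + 2992 + 9296 + 10968 + 10746 + 6620 + 17584 + 7992 = 94150
Sum of weights = 19293
Weighted mean = 94150 / 19293 = 4.8800083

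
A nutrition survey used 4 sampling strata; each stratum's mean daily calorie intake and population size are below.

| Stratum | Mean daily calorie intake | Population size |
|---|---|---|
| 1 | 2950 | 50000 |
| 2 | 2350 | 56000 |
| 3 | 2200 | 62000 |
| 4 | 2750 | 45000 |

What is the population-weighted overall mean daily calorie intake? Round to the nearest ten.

2530

Σ Nₕ·x̄ₕ = 2950×50000 + 2350×56000 + 2200×62000 + 2750×45000
  = 147500000 + 131600000 + 136400000 + 123750000 = 539250000
Σ Nₕ = 50000 + 56000 + 62000 + 45000 = 213000
Overall mean = 539250000 / 213000 = 2531.6901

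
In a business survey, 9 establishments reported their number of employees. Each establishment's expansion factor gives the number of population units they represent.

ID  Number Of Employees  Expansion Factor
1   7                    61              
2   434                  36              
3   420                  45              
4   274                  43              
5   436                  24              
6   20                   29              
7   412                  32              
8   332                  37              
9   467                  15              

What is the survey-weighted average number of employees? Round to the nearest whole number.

Weighted sum = 7×61 + 434×36 + 420×45 + 274×43 + 436×24 + 20×29 + 412×32 + 332×37 + 467×15
  = 90250
Sum of weights = 322
Weighted mean = 90250 / 322 = 280.2795

280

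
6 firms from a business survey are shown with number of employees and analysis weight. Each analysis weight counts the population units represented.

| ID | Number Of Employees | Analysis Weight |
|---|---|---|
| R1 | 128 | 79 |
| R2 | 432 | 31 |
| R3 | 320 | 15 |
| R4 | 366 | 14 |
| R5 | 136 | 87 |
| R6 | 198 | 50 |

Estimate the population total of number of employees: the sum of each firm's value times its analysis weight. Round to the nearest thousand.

Weighted total = 128×79 + 432×31 + 320×15 + 366×14 + 136×87 + 198×50
  = 55160

55000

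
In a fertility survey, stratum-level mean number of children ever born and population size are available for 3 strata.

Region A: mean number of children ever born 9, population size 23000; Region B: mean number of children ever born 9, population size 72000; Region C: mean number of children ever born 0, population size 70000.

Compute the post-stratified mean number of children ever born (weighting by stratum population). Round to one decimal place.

Σ Nₕ·x̄ₕ = 9×23000 + 9×72000 + 0×70000
  = 855000
Σ Nₕ = 23000 + 72000 + 70000 = 165000
Overall mean = 855000 / 165000 = 5.1818182

5.2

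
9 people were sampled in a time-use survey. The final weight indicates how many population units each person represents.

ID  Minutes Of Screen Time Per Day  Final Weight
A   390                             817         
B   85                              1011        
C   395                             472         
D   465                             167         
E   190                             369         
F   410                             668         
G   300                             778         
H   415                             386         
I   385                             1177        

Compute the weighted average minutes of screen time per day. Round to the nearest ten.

320

Weighted sum = 390×817 + 85×1011 + 395×472 + 465×167 + 190×369 + 410×668 + 300×778 + 415×386 + 385×1177
  = 318630 + 85935 + 186440 + 77655 + 70110 + 273880 + 233400 + 160190 + 453145 = 1859385
Sum of weights = 817 + 1011 + 472 + 167 + 369 + 668 + 778 + 386 + 1177 = 5845
Weighted mean = 1859385 / 5845 = 318.11548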